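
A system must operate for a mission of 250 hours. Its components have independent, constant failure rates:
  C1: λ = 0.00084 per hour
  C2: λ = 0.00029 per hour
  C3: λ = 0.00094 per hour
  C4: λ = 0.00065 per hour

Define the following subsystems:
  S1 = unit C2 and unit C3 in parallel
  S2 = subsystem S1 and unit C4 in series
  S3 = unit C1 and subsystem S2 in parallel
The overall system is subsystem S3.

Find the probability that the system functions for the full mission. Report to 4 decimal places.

0.9692

R(C1) = exp(−0.00084 × 250) = 0.810584
R(C2) = exp(−0.00029 × 250) = 0.930066
R(C3) = exp(−0.00094 × 250) = 0.790571
R(C4) = exp(−0.00065 × 250) = 0.850016
Parallel (C2 and C3): 1 − (1 − 0.930066)(1 − 0.790571) = 0.985354
Series ([0.985354] and C4): 0.985354 × 0.850016 = 0.837567
Parallel (C1 and [0.837567]): 1 − (1 − 0.810584)(1 − 0.837567) = 0.9692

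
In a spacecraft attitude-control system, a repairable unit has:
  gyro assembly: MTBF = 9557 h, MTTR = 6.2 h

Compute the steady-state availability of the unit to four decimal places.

A(gyro assembly) = MTBF/(MTBF+MTTR) = 9557/(9557+6.2) = 0.9994

0.9994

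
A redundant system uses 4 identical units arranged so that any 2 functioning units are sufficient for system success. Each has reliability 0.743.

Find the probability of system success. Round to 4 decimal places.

0.9452

R = Σ_{i=2}^{4} C(4,i) p^i (1−p)^{4−i} with p = 0.743
C(4,2)·0.743^2·0.257^2 = 0.218774
C(4,3)·0.743^3·0.257^1 = 0.421657
C(4,4)·0.743^4·0.257^0 = 0.304758
Sum = 0.9452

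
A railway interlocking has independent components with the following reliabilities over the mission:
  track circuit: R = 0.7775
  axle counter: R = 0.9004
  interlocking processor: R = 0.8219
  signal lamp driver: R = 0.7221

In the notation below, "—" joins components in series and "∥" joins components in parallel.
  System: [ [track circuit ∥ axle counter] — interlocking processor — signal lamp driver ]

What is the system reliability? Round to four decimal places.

Parallel (track circuit and axle counter): 1 − (1 − 0.777500)(1 − 0.900400) = 0.977839
Series ([0.977839], interlocking processor, and signal lamp driver): 0.977839 × 0.821900 × 0.722100 = 0.5803

0.5803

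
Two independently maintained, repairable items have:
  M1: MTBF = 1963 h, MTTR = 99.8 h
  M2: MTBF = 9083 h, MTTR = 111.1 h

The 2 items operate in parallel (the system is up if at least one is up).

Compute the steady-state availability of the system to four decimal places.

0.9994

A(M1) = MTBF/(MTBF+MTTR) = 1963/(1963+99.8) = 0.951619
A(M2) = MTBF/(MTBF+MTTR) = 9083/(9083+111.1) = 0.987916
Parallel availability: 1 − (1 − 0.951619)(1 − 0.987916) = 0.9994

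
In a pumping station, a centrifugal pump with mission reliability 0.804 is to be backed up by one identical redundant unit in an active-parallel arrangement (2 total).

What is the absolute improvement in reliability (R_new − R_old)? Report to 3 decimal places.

R_before = 0.804
R_after = 1 − (1 − 0.804)^2 = 0.962
ΔR = 0.962 − 0.804 = 0.158

0.158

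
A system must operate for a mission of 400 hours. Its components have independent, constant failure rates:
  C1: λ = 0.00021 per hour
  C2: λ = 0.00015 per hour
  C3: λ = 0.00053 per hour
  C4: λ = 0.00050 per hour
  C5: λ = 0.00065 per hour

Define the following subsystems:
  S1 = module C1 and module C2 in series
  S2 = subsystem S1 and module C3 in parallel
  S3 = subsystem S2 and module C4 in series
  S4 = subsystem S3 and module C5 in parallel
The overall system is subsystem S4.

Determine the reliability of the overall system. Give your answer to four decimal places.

R(C1) = exp(−0.00021 × 400) = 0.919431
R(C2) = exp(−0.00015 × 400) = 0.941765
R(C3) = exp(−0.00053 × 400) = 0.808965
R(C4) = exp(−0.00050 × 400) = 0.818731
R(C5) = exp(−0.00065 × 400) = 0.771052
Series (C1 and C2): 0.919431 × 0.941765 = 0.865888
Parallel ([0.865888] and C3): 1 − (1 − 0.865888)(1 − 0.808965) = 0.974380
Series ([0.974380] and C4): 0.974380 × 0.818731 = 0.797755
Parallel ([0.797755] and C5): 1 − (1 − 0.797755)(1 − 0.771052) = 0.9537

0.9537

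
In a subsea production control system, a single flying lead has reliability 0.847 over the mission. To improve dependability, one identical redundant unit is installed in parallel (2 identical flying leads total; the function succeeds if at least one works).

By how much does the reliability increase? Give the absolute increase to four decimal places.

0.1296

R_before = 0.847
R_after = 1 − (1 − 0.847)^2 = 0.9766
ΔR = 0.9766 − 0.847 = 0.1296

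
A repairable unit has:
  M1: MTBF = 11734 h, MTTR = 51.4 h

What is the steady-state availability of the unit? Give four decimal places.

0.9956

A(M1) = MTBF/(MTBF+MTTR) = 11734/(11734+51.4) = 0.9956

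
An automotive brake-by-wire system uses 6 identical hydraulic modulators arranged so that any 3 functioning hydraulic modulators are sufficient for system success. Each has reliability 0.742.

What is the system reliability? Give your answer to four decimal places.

0.9580

R = Σ_{i=3}^{6} C(6,i) p^i (1−p)^{6−i} with p = 0.742
C(6,3)·0.742^3·0.258^3 = 0.140314
C(6,4)·0.742^4·0.258^2 = 0.302654
C(6,5)·0.742^5·0.258^1 = 0.348169
C(6,6)·0.742^6·0.258^0 = 0.166887
Sum = 0.9580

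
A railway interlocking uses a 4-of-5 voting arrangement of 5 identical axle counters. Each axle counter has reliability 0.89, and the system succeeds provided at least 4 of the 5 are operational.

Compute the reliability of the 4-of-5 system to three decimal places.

R = Σ_{i=4}^{5} C(5,i) p^i (1−p)^{5−i} with p = 0.89
C(5,4)·0.89^4·0.11^1 = 0.34508
C(5,5)·0.89^5·0.11^0 = 0.55841
Sum = 0.903

0.903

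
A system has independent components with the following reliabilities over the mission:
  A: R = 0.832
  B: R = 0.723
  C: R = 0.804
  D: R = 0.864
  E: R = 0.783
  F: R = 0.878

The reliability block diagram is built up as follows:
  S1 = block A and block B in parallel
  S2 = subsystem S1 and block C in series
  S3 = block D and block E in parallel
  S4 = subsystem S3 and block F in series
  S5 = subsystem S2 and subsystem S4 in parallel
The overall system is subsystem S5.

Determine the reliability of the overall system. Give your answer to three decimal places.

Parallel (A and B): 1 − (1 − 0.83200)(1 − 0.72300) = 0.95346
Series ([0.95346] and C): 0.95346 × 0.80400 = 0.76658
Parallel (D and E): 1 − (1 − 0.86400)(1 − 0.78300) = 0.97049
Series ([0.97049] and F): 0.97049 × 0.87800 = 0.85209
Parallel ([0.76658] and [0.85209]): 1 − (1 − 0.76658)(1 − 0.85209) = 0.965

0.965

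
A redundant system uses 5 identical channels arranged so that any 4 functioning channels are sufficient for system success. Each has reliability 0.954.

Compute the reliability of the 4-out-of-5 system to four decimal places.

0.9807

R = Σ_{i=4}^{5} C(5,i) p^i (1−p)^{5−i} with p = 0.954
C(5,4)·0.954^4·0.046^1 = 0.190512
C(5,5)·0.954^5·0.046^0 = 0.790209
Sum = 0.9807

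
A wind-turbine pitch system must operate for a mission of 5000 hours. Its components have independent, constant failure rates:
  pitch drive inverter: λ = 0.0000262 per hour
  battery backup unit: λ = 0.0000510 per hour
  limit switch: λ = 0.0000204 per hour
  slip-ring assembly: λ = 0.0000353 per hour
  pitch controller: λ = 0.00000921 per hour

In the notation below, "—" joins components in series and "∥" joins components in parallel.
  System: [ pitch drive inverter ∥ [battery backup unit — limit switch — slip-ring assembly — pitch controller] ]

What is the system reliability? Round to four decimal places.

0.9460

R(pitch drive inverter) = exp(−0.0000262 × 5000) = 0.877218
R(battery backup unit) = exp(−0.0000510 × 5000) = 0.774916
R(limit switch) = exp(−0.0000204 × 5000) = 0.903030
R(slip-ring assembly) = exp(−0.0000353 × 5000) = 0.838199
R(pitch controller) = exp(−0.00000921 × 5000) = 0.954994
Series (battery backup unit, limit switch, slip-ring assembly, and pitch controller): 0.774916 × 0.903030 × 0.838199 × 0.954994 = 0.560150
Parallel (pitch drive inverter and [0.560150]): 1 − (1 − 0.877218)(1 − 0.560150) = 0.9460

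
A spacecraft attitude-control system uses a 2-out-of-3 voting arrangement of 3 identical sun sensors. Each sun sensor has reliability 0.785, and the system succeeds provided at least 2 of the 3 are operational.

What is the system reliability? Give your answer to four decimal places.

R = Σ_{i=2}^{3} C(3,i) p^i (1−p)^{3−i} with p = 0.785
C(3,2)·0.785^2·0.215^1 = 0.397465
C(3,3)·0.785^3·0.215^0 = 0.483737
Sum = 0.8812

0.8812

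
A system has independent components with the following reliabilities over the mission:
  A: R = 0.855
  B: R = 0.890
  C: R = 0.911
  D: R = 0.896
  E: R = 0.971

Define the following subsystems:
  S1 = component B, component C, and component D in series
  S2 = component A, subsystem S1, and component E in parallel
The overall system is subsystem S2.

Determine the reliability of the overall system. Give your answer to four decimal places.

0.9988

Series (B, C, and D): 0.890000 × 0.911000 × 0.896000 = 0.726468
Parallel (A, [0.726468], and E): 1 − (1 − 0.855000)(1 − 0.726468)(1 − 0.971000) = 0.9988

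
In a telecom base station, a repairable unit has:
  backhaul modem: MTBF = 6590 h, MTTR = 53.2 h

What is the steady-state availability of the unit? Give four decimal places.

A(backhaul modem) = MTBF/(MTBF+MTTR) = 6590/(6590+53.2) = 0.9920

0.9920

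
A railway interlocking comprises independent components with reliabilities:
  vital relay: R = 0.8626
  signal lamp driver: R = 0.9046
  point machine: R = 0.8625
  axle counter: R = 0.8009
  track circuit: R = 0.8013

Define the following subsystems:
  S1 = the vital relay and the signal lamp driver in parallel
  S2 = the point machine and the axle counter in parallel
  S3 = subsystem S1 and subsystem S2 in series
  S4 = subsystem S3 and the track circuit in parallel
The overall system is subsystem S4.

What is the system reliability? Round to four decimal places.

0.9920

Parallel (vital relay and signal lamp driver): 1 − (1 − 0.862600)(1 − 0.904600) = 0.986892
Parallel (point machine and axle counter): 1 − (1 − 0.862500)(1 − 0.800900) = 0.972624
Series ([0.986892] and [0.972624]): 0.986892 × 0.972624 = 0.959875
Parallel ([0.959875] and track circuit): 1 − (1 − 0.959875)(1 − 0.801300) = 0.9920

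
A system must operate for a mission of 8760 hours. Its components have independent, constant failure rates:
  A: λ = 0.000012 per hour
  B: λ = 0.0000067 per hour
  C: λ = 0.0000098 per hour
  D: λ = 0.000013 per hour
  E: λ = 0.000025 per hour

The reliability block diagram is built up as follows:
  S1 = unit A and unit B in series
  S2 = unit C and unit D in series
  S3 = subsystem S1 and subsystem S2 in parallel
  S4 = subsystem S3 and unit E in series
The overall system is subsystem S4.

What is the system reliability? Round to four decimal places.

R(A) = exp(−0.000012 × 8760) = 0.900216
R(B) = exp(−0.0000067 × 8760) = 0.942997
R(C) = exp(−0.0000098 × 8760) = 0.917734
R(D) = exp(−0.000013 × 8760) = 0.892365
R(E) = exp(−0.000025 × 8760) = 0.803322
Series (A and B): 0.900216 × 0.942997 = 0.848901
Series (C and D): 0.917734 × 0.892365 = 0.818954
Parallel ([0.848901] and [0.818954]): 1 − (1 − 0.848901)(1 − 0.818954) = 0.972644
Series ([0.972644] and E): 0.972644 × 0.803322 = 0.7813

0.7813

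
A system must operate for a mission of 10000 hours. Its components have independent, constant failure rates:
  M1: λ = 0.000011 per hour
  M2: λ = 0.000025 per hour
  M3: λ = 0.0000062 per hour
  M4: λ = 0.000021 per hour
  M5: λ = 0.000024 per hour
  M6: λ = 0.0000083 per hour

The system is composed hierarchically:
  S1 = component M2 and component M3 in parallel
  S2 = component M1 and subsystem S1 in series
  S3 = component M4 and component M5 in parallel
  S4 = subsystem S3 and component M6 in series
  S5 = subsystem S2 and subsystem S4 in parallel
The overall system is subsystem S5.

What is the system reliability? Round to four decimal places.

R(M1) = exp(−0.000011 × 10000) = 0.895834
R(M2) = exp(−0.000025 × 10000) = 0.778801
R(M3) = exp(−0.0000062 × 10000) = 0.939883
R(M4) = exp(−0.000021 × 10000) = 0.810584
R(M5) = exp(−0.000024 × 10000) = 0.786628
R(M6) = exp(−0.0000083 × 10000) = 0.920351
Parallel (M2 and M3): 1 − (1 − 0.778801)(1 − 0.939883) = 0.986702
Series (M1 and [0.986702]): 0.895834 × 0.986702 = 0.883921
Parallel (M4 and M5): 1 − (1 − 0.810584)(1 − 0.786628) = 0.959584
Series ([0.959584] and M6): 0.959584 × 0.920351 = 0.883154
Parallel ([0.883921] and [0.883154]): 1 − (1 − 0.883921)(1 − 0.883154) = 0.9864

0.9864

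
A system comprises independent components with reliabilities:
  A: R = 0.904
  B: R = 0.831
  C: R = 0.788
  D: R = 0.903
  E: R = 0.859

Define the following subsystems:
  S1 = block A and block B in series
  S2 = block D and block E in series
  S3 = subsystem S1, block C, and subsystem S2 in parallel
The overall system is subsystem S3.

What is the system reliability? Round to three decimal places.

0.988

Series (A and B): 0.90400 × 0.83100 = 0.75122
Series (D and E): 0.90300 × 0.85900 = 0.77568
Parallel ([0.75122], C, and [0.77568]): 1 − (1 − 0.75122)(1 − 0.78800)(1 − 0.77568) = 0.988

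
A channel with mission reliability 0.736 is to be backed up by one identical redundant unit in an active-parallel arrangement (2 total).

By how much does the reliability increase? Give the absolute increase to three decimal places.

R_before = 0.736
R_after = 1 − (1 − 0.736)^2 = 0.930
ΔR = 0.930 − 0.736 = 0.194

0.194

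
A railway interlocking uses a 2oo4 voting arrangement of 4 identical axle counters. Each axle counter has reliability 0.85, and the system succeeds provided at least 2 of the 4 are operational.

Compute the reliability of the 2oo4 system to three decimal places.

R = Σ_{i=2}^{4} C(4,i) p^i (1−p)^{4−i} with p = 0.85
C(4,2)·0.85^2·0.15^2 = 0.09754
C(4,3)·0.85^3·0.15^1 = 0.36848
C(4,4)·0.85^4·0.15^0 = 0.52201
Sum = 0.988

0.988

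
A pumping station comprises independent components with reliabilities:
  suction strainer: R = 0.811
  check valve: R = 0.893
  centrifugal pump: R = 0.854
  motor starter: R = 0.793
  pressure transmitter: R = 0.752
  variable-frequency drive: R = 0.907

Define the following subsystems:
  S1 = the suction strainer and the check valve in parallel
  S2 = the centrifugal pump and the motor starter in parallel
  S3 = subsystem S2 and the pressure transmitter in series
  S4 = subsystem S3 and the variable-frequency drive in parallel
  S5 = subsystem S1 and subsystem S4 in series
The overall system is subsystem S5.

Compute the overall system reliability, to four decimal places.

0.9551

Parallel (suction strainer and check valve): 1 − (1 − 0.811000)(1 − 0.893000) = 0.979777
Parallel (centrifugal pump and motor starter): 1 − (1 − 0.854000)(1 − 0.793000) = 0.969778
Series ([0.969778] and pressure transmitter): 0.969778 × 0.752000 = 0.729273
Parallel ([0.729273] and variable-frequency drive): 1 − (1 − 0.729273)(1 − 0.907000) = 0.974822
Series ([0.979777] and [0.974822]): 0.979777 × 0.974822 = 0.9551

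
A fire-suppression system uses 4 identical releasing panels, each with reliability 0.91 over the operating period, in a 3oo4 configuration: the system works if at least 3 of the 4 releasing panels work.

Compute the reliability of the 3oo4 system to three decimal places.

R = Σ_{i=3}^{4} C(4,i) p^i (1−p)^{4−i} with p = 0.91
C(4,3)·0.91^3·0.09^1 = 0.27129
C(4,4)·0.91^4·0.09^0 = 0.68575
Sum = 0.957

0.957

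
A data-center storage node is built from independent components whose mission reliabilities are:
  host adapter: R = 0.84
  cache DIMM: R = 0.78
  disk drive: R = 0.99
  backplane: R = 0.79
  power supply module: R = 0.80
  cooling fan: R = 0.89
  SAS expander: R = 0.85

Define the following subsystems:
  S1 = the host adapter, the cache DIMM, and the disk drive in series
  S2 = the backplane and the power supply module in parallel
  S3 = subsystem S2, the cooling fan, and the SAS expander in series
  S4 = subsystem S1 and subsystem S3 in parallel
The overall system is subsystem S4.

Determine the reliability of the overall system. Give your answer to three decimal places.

Series (host adapter, cache DIMM, and disk drive): 0.84000 × 0.78000 × 0.99000 = 0.64865
Parallel (backplane and power supply module): 1 − (1 − 0.79000)(1 − 0.80000) = 0.95800
Series ([0.95800], cooling fan, and SAS expander): 0.95800 × 0.89000 × 0.85000 = 0.72473
Parallel ([0.64865] and [0.72473]): 1 − (1 − 0.64865)(1 − 0.72473) = 0.903

0.903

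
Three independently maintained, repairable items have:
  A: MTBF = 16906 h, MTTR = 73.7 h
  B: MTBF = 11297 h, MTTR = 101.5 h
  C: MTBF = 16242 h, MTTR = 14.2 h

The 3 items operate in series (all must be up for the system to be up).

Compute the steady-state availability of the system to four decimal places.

A(A) = MTBF/(MTBF+MTTR) = 16906/(16906+73.7) = 0.995660
A(B) = MTBF/(MTBF+MTTR) = 11297/(11297+101.5) = 0.991095
A(C) = MTBF/(MTBF+MTTR) = 16242/(16242+14.2) = 0.999126
Series availability: 0.995660 × 0.991095 × 0.999126 = 0.9859

0.9859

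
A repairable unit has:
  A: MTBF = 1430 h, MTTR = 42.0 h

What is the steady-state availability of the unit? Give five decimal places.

0.97147

A(A) = MTBF/(MTBF+MTTR) = 1430/(1430+42.0) = 0.97147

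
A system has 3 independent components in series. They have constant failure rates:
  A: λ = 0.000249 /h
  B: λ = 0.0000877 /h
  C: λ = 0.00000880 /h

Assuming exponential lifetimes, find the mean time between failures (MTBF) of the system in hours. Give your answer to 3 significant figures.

2890

Series of exponential components: λ_sys = Σ λ_i
λ_sys = 0.000249 + 0.0000877 + 0.00000880 = 3.4550e-04 /h
MTBF = 1 / λ_sys = 2890 h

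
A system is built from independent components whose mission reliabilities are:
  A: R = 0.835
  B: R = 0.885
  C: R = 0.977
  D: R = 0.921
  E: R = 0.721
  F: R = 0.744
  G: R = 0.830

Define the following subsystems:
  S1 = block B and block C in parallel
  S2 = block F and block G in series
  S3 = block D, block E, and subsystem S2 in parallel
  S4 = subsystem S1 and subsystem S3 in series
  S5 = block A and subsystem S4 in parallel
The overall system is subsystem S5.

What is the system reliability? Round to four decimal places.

0.9982

Parallel (B and C): 1 − (1 − 0.885000)(1 − 0.977000) = 0.997355
Series (F and G): 0.744000 × 0.830000 = 0.617520
Parallel (D, E, and [0.617520]): 1 − (1 − 0.921000)(1 − 0.721000)(1 − 0.617520) = 0.991570
Series ([0.997355] and [0.991570]): 0.997355 × 0.991570 = 0.988947
Parallel (A and [0.988947]): 1 − (1 − 0.835000)(1 − 0.988947) = 0.9982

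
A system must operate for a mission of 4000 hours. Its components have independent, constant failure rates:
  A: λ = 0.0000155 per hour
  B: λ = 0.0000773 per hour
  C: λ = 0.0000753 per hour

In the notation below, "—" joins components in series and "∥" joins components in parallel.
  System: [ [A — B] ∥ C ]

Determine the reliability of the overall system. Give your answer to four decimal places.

0.9194

R(A) = exp(−0.0000155 × 4000) = 0.939883
R(B) = exp(−0.0000773 × 4000) = 0.734034
R(C) = exp(−0.0000753 × 4000) = 0.739930
Series (A and B): 0.939883 × 0.734034 = 0.689906
Parallel ([0.689906] and C): 1 − (1 − 0.689906)(1 − 0.739930) = 0.9194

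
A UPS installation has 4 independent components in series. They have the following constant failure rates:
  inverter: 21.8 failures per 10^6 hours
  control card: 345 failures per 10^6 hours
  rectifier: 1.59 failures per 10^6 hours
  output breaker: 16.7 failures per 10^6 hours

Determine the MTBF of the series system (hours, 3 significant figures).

2600

Series of exponential components: λ_sys = Σ λ_i
λ_sys = 0.0000218 + 0.000345 + 0.00000159 + 0.0000167 = 3.8509e-04 /h
MTBF = 1 / λ_sys = 2600 h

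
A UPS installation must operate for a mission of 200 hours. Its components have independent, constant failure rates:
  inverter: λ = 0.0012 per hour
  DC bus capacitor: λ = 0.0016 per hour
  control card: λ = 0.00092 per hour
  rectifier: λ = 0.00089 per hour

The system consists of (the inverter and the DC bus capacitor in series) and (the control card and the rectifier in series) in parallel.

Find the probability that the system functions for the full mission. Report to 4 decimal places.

R(inverter) = exp(−0.0012 × 200) = 0.786628
R(DC bus capacitor) = exp(−0.0016 × 200) = 0.726149
R(control card) = exp(−0.00092 × 200) = 0.831936
R(rectifier) = exp(−0.00089 × 200) = 0.836942
Series (inverter and DC bus capacitor): 0.786628 × 0.726149 = 0.571209
Series (control card and rectifier): 0.831936 × 0.836942 = 0.696282
Parallel ([0.571209] and [0.696282]): 1 − (1 − 0.571209)(1 − 0.696282) = 0.8698

0.8698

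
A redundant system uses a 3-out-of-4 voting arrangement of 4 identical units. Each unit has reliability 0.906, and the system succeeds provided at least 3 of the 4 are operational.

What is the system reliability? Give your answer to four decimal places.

0.9534

R = Σ_{i=3}^{4} C(4,i) p^i (1−p)^{4−i} with p = 0.906
C(4,3)·0.906^3·0.094^1 = 0.279623
C(4,4)·0.906^4·0.094^0 = 0.673772
Sum = 0.9534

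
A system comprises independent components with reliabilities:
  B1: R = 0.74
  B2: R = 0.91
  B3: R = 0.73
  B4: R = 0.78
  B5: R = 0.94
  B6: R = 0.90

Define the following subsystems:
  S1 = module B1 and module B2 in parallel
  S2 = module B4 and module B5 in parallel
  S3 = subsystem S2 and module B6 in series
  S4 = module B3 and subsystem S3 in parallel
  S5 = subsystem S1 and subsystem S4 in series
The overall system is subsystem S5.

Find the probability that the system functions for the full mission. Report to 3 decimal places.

0.947

Parallel (B1 and B2): 1 − (1 − 0.74000)(1 − 0.91000) = 0.97660
Parallel (B4 and B5): 1 − (1 − 0.78000)(1 − 0.94000) = 0.98680
Series ([0.98680] and B6): 0.98680 × 0.90000 = 0.88812
Parallel (B3 and [0.88812]): 1 − (1 − 0.73000)(1 − 0.88812) = 0.96979
Series ([0.97660] and [0.96979]): 0.97660 × 0.96979 = 0.947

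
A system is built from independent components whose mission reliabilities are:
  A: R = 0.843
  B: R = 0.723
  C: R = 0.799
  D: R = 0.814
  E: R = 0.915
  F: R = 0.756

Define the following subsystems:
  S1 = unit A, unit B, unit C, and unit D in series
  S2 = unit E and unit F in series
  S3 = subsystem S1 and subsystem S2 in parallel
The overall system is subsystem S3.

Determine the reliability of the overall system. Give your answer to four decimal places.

Series (A, B, C, and D): 0.843000 × 0.723000 × 0.799000 × 0.814000 = 0.396403
Series (E and F): 0.915000 × 0.756000 = 0.691740
Parallel ([0.396403] and [0.691740]): 1 − (1 − 0.396403)(1 − 0.691740) = 0.8139

0.8139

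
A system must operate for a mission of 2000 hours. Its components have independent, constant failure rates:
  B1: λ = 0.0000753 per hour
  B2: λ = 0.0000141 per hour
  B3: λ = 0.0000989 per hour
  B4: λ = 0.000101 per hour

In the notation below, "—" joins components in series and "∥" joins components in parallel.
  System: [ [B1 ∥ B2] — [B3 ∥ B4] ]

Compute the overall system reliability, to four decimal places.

R(B1) = exp(−0.0000753 × 2000) = 0.860192
R(B2) = exp(−0.0000141 × 2000) = 0.972194
R(B3) = exp(−0.0000989 × 2000) = 0.820534
R(B4) = exp(−0.000101 × 2000) = 0.817095
Parallel (B1 and B2): 1 − (1 − 0.860192)(1 − 0.972194) = 0.996112
Parallel (B3 and B4): 1 − (1 − 0.820534)(1 − 0.817095) = 0.967175
Series ([0.996112] and [0.967175]): 0.996112 × 0.967175 = 0.9634

0.9634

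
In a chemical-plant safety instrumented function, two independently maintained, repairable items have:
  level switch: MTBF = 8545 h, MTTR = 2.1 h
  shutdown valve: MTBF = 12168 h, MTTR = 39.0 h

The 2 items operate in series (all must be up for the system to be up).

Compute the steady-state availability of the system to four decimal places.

0.9966

A(level switch) = MTBF/(MTBF+MTTR) = 8545/(8545+2.1) = 0.999754
A(shutdown valve) = MTBF/(MTBF+MTTR) = 12168/(12168+39.0) = 0.996805
Series availability: 0.999754 × 0.996805 = 0.9966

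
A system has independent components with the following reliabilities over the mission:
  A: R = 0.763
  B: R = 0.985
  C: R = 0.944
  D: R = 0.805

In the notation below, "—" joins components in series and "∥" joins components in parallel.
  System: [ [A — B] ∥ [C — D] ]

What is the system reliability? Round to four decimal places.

0.9404

Series (A and B): 0.763000 × 0.985000 = 0.751555
Series (C and D): 0.944000 × 0.805000 = 0.759920
Parallel ([0.751555] and [0.759920]): 1 − (1 − 0.751555)(1 − 0.759920) = 0.9404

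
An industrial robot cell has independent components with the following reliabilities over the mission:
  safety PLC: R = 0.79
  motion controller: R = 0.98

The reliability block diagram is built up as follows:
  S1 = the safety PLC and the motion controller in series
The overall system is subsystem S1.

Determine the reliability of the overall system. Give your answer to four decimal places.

Series (safety PLC and motion controller): 0.790000 × 0.980000 = 0.7742

0.7742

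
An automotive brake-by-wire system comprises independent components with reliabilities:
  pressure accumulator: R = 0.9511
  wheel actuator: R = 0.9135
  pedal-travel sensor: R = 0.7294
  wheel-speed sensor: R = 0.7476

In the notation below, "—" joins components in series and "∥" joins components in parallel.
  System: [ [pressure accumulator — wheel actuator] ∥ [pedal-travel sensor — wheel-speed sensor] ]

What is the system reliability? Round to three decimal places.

0.940

Series (pressure accumulator and wheel actuator): 0.95110 × 0.91350 = 0.86883
Series (pedal-travel sensor and wheel-speed sensor): 0.72940 × 0.74760 = 0.54530
Parallel ([0.86883] and [0.54530]): 1 − (1 − 0.86883)(1 − 0.54530) = 0.940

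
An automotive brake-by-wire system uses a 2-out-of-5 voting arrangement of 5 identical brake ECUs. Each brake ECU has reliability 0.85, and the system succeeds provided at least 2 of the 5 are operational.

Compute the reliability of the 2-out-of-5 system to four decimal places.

R = Σ_{i=2}^{5} C(5,i) p^i (1−p)^{5−i} with p = 0.85
C(5,2)·0.85^2·0.15^3 = 0.024384
C(5,3)·0.85^3·0.15^2 = 0.138178
C(5,4)·0.85^4·0.15^1 = 0.391505
C(5,5)·0.85^5·0.15^0 = 0.443705
Sum = 0.9978

0.9978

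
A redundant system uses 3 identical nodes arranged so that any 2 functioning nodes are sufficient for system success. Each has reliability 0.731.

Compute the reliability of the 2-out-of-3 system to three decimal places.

0.822

R = Σ_{i=2}^{3} C(3,i) p^i (1−p)^{3−i} with p = 0.731
C(3,2)·0.731^2·0.269^1 = 0.43123
C(3,3)·0.731^3·0.269^0 = 0.39062
Sum = 0.822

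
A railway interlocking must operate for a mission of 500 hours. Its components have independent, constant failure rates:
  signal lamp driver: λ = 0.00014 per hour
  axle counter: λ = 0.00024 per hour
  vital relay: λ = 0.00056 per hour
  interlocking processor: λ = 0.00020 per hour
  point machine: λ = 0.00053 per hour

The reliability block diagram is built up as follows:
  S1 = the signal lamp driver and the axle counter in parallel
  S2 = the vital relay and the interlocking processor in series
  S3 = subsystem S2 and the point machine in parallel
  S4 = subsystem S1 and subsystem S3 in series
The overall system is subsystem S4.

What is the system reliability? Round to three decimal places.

R(signal lamp driver) = exp(−0.00014 × 500) = 0.93239
R(axle counter) = exp(−0.00024 × 500) = 0.88692
R(vital relay) = exp(−0.00056 × 500) = 0.75578
R(interlocking processor) = exp(−0.00020 × 500) = 0.90484
R(point machine) = exp(−0.00053 × 500) = 0.76721
Parallel (signal lamp driver and axle counter): 1 − (1 − 0.93239)(1 − 0.88692) = 0.99235
Series (vital relay and interlocking processor): 0.75578 × 0.90484 = 0.68386
Parallel ([0.68386] and point machine): 1 − (1 − 0.68386)(1 − 0.76721) = 0.92641
Series ([0.99235] and [0.92641]): 0.99235 × 0.92641 = 0.919

0.919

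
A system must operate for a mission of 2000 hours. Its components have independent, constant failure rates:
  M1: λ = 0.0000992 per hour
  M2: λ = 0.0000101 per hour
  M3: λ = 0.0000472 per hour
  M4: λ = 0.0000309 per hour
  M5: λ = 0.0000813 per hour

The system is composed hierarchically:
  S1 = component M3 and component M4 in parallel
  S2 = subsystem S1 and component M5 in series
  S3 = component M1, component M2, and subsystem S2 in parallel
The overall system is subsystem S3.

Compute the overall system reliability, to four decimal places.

R(M1) = exp(−0.0000992 × 2000) = 0.820042
R(M2) = exp(−0.0000101 × 2000) = 0.980003
R(M3) = exp(−0.0000472 × 2000) = 0.909919
R(M4) = exp(−0.0000309 × 2000) = 0.940071
R(M5) = exp(−0.0000813 × 2000) = 0.849931
Parallel (M3 and M4): 1 − (1 − 0.909919)(1 − 0.940071) = 0.994602
Series ([0.994602] and M5): 0.994602 × 0.849931 = 0.845343
Parallel (M1, M2, and [0.845343]): 1 − (1 − 0.820042)(1 − 0.980003)(1 − 0.845343) = 0.9994

0.9994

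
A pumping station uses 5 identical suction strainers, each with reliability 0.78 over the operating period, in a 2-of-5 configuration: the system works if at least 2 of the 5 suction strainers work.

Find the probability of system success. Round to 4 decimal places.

R = Σ_{i=2}^{5} C(5,i) p^i (1−p)^{5−i} with p = 0.78
C(5,2)·0.78^2·0.22^3 = 0.064782
C(5,3)·0.78^3·0.22^2 = 0.229683
C(5,4)·0.78^4·0.22^1 = 0.407166
C(5,5)·0.78^5·0.22^0 = 0.288717
Sum = 0.9903

0.9903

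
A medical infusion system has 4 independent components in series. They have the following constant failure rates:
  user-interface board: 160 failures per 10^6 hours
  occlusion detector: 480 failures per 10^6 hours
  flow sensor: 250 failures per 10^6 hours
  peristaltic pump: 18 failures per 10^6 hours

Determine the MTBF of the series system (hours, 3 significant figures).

Series of exponential components: λ_sys = Σ λ_i
λ_sys = 0.00016 + 0.00048 + 0.00025 + 0.000018 = 9.0800e-04 /h
MTBF = 1 / λ_sys = 1100 h

1100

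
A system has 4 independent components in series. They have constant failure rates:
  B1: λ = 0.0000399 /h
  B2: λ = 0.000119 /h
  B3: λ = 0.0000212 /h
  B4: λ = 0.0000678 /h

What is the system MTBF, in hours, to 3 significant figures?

Series of exponential components: λ_sys = Σ λ_i
λ_sys = 0.0000399 + 0.000119 + 0.0000212 + 0.0000678 = 2.4790e-04 /h
MTBF = 1 / λ_sys = 4030 h

4030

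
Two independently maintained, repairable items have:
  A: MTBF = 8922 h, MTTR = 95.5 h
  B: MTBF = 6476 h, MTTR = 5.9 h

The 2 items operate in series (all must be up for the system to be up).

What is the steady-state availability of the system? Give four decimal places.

0.9885

A(A) = MTBF/(MTBF+MTTR) = 8922/(8922+95.5) = 0.989409
A(B) = MTBF/(MTBF+MTTR) = 6476/(6476+5.9) = 0.999090
Series availability: 0.989409 × 0.999090 = 0.9885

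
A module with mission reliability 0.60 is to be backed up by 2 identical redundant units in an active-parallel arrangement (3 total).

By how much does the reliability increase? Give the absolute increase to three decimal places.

R_before = 0.60
R_after = 1 − (1 − 0.60)^3 = 0.936
ΔR = 0.936 − 0.60 = 0.336

0.336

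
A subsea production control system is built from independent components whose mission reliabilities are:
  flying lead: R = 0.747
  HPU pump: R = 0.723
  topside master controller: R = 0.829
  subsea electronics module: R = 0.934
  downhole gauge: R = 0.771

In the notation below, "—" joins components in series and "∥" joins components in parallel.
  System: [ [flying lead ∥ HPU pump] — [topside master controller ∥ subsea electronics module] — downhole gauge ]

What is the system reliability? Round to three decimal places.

0.709

Parallel (flying lead and HPU pump): 1 − (1 − 0.74700)(1 − 0.72300) = 0.92992
Parallel (topside master controller and subsea electronics module): 1 − (1 − 0.82900)(1 − 0.93400) = 0.98871
Series ([0.92992], [0.98871], and downhole gauge): 0.92992 × 0.98871 × 0.77100 = 0.709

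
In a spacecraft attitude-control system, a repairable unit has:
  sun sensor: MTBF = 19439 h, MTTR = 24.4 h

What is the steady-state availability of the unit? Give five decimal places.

A(sun sensor) = MTBF/(MTBF+MTTR) = 19439/(19439+24.4) = 0.99875

0.99875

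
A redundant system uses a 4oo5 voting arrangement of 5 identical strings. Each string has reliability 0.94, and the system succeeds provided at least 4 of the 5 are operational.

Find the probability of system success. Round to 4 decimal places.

R = Σ_{i=4}^{5} C(5,i) p^i (1−p)^{5−i} with p = 0.94
C(5,4)·0.94^4·0.06^1 = 0.234225
C(5,5)·0.94^5·0.06^0 = 0.733904
Sum = 0.9681

0.9681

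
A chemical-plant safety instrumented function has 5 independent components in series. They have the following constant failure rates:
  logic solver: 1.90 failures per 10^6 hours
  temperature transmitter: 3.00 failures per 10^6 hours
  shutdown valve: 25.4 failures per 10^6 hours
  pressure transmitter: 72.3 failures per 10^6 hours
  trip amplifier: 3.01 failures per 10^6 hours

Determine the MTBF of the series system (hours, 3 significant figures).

Series of exponential components: λ_sys = Σ λ_i
λ_sys = 0.00000190 + 0.00000300 + 0.0000254 + 0.0000723 + 0.00000301 = 1.0561e-04 /h
MTBF = 1 / λ_sys = 9470 h

9470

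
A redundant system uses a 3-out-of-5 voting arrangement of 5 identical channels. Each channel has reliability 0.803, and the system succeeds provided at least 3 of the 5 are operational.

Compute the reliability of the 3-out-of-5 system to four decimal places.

0.9444

R = Σ_{i=3}^{5} C(5,i) p^i (1−p)^{5−i} with p = 0.803
C(5,3)·0.803^3·0.197^2 = 0.200946
C(5,4)·0.803^4·0.197^1 = 0.409542
C(5,5)·0.803^5·0.197^0 = 0.333870
Sum = 0.9444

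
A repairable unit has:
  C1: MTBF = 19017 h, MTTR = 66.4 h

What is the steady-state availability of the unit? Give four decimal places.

A(C1) = MTBF/(MTBF+MTTR) = 19017/(19017+66.4) = 0.9965

0.9965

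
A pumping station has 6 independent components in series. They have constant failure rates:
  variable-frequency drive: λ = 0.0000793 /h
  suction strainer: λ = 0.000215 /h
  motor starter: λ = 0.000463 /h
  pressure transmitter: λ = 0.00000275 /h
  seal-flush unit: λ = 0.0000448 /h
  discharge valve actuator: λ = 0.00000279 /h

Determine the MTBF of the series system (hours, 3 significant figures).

Series of exponential components: λ_sys = Σ λ_i
λ_sys = 0.0000793 + 0.000215 + 0.000463 + 0.00000275 + 0.0000448 + 0.00000279 = 8.0764e-04 /h
MTBF = 1 / λ_sys = 1240 h

1240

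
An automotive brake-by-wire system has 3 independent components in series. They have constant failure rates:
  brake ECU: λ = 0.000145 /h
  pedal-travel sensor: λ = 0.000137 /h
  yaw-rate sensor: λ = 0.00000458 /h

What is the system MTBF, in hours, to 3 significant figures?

3490

Series of exponential components: λ_sys = Σ λ_i
λ_sys = 0.000145 + 0.000137 + 0.00000458 = 2.8658e-04 /h
MTBF = 1 / λ_sys = 3490 h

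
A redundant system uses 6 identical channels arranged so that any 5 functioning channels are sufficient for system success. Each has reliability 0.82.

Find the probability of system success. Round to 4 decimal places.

0.7044

R = Σ_{i=5}^{6} C(6,i) p^i (1−p)^{6−i} with p = 0.82
C(6,5)·0.82^5·0.18^1 = 0.400399
C(6,6)·0.82^6·0.18^0 = 0.304007
Sum = 0.7044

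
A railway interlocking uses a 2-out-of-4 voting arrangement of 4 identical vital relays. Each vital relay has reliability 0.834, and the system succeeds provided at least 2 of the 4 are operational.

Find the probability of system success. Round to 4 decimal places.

0.9840

R = Σ_{i=2}^{4} C(4,i) p^i (1−p)^{4−i} with p = 0.834
C(4,2)·0.834^2·0.166^2 = 0.115000
C(4,3)·0.834^3·0.166^1 = 0.385182
C(4,4)·0.834^4·0.166^0 = 0.483798
Sum = 0.9840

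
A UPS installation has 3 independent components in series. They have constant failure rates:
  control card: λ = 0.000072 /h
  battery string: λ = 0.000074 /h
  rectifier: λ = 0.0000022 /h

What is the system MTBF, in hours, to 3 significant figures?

Series of exponential components: λ_sys = Σ λ_i
λ_sys = 0.000072 + 0.000074 + 0.0000022 = 1.4820e-04 /h
MTBF = 1 / λ_sys = 6750 h

6750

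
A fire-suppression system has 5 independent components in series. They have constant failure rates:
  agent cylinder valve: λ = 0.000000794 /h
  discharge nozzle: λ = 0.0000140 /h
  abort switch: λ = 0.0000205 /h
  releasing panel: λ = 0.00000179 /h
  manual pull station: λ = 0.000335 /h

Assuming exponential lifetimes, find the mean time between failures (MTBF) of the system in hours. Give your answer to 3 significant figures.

2690

Series of exponential components: λ_sys = Σ λ_i
λ_sys = 0.000000794 + 0.0000140 + 0.0000205 + 0.00000179 + 0.000335 = 3.7208e-04 /h
MTBF = 1 / λ_sys = 2690 h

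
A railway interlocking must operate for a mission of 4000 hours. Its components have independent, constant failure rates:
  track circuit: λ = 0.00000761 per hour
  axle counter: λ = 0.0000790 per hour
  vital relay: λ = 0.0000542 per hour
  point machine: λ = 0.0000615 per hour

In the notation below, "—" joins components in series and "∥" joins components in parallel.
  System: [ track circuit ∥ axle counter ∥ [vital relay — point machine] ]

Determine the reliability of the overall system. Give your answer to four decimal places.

0.9970

R(track circuit) = exp(−0.00000761 × 4000) = 0.970019
R(axle counter) = exp(−0.0000790 × 4000) = 0.729059
R(vital relay) = exp(−0.0000542 × 4000) = 0.805091
R(point machine) = exp(−0.0000615 × 4000) = 0.781922
Series (vital relay and point machine): 0.805091 × 0.781922 = 0.629518
Parallel (track circuit, axle counter, and [0.629518]): 1 − (1 − 0.970019)(1 − 0.729059)(1 − 0.629518) = 0.9970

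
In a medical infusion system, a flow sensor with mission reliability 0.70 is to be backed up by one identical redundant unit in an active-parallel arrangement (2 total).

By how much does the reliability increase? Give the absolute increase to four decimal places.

R_before = 0.70
R_after = 1 − (1 − 0.70)^2 = 0.9100
ΔR = 0.9100 − 0.70 = 0.2100

0.2100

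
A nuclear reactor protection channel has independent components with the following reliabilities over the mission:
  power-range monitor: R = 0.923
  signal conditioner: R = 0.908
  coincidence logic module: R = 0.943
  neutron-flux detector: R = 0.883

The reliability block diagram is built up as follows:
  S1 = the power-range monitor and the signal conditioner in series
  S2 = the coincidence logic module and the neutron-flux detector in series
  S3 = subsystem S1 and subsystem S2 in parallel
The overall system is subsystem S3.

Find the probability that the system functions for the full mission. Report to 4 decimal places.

Series (power-range monitor and signal conditioner): 0.923000 × 0.908000 = 0.838084
Series (coincidence logic module and neutron-flux detector): 0.943000 × 0.883000 = 0.832669
Parallel ([0.838084] and [0.832669]): 1 − (1 − 0.838084)(1 − 0.832669) = 0.9729

0.9729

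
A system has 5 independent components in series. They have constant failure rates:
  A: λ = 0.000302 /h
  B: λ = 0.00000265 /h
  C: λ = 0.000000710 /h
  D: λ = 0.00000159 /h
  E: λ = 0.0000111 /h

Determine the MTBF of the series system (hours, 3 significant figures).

Series of exponential components: λ_sys = Σ λ_i
λ_sys = 0.000302 + 0.00000265 + 0.000000710 + 0.00000159 + 0.0000111 = 3.1805e-04 /h
MTBF = 1 / λ_sys = 3140 h

3140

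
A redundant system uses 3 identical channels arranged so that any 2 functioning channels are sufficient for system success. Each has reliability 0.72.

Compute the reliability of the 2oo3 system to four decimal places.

0.8087

R = Σ_{i=2}^{3} C(3,i) p^i (1−p)^{3−i} with p = 0.72
C(3,2)·0.72^2·0.28^1 = 0.435456
C(3,3)·0.72^3·0.28^0 = 0.373248
Sum = 0.8087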